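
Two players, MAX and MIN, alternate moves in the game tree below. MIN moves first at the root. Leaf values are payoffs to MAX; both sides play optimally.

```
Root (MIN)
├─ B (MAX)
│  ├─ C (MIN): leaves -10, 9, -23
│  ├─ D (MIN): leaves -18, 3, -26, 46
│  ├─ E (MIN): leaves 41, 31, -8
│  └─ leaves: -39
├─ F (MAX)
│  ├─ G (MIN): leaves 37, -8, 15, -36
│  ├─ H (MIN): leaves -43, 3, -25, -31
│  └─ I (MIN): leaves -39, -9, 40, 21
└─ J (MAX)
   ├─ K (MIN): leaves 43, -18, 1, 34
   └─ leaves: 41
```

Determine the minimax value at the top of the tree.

-36

C (MIN): min(-10, 9, -23) = -23
D (MIN): min(-18, 3, -26, 46) = -26
E (MIN): min(41, 31, -8) = -8
B (MAX): max(-23, -26, -8, -39) = -8
G (MIN): min(37, -8, 15, -36) = -36
H (MIN): min(-43, 3, -25, -31) = -43
I (MIN): min(-39, -9, 40, 21) = -39
F (MAX): max(-36, -43, -39) = -36
K (MIN): min(43, -18, 1, 34) = -18
J (MAX): max(-18, 41) = 41
Root (MIN): min(-8, -36, 41) = -36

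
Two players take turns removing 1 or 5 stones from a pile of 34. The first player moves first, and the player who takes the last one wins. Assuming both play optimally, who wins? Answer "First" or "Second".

Mark each pile size as W (mover wins) or L (mover loses):
i:   0  1  2  3  4  5  6  7  8  9 10 11 12 13 14 15 16 17 18 19 20 21 22 23 24 25 26 27 28 29 30 31 32 33 34
     L  W  L  W  L  W  L  W  L  W  L  W  L  W  L  W  L  W  L  W  L  W  L  W  L  W  L  W  L  W  L  W  L  W  L
Position 34 is L, so the second player wins.

Second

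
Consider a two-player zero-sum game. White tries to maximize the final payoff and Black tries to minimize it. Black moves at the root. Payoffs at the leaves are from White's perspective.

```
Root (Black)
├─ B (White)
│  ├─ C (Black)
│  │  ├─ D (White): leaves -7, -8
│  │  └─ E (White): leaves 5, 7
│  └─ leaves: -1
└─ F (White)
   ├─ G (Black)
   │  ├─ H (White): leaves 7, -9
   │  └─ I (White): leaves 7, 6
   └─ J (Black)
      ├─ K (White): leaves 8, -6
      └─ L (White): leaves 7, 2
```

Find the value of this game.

D (White): max(-7, -8) = -7
E (White): max(5, 7) = 7
C (Black): min(-7, 7) = -7
B (White): max(-7, -1) = -1
H (White): max(7, -9) = 7
I (White): max(7, 6) = 7
G (Black): min(7, 7) = 7
K (White): max(8, -6) = 8
L (White): max(7, 2) = 7
J (Black): min(8, 7) = 7
F (White): max(7, 7) = 7
Root (Black): min(-1, 7) = -1

-1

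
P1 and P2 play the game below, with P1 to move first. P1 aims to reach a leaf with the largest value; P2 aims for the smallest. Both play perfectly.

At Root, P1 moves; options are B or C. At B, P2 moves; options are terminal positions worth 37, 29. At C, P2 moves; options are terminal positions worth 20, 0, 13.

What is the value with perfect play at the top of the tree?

29

B (P2): min(37, 29) = 29
C (P2): min(20, 0, 13) = 0
Root (P1): max(29, 0) = 29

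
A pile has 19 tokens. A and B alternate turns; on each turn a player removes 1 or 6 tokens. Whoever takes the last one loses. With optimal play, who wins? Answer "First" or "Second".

i:   0  1  2  3  4  5  6  7  8  9 10 11 12 13 14 15 16 17 18 19
     W  L  W  L  W  L  W  W  L  W  L  W  L  W  W  L  W  L  W  L
Position 19 is L, so the second player wins.

Second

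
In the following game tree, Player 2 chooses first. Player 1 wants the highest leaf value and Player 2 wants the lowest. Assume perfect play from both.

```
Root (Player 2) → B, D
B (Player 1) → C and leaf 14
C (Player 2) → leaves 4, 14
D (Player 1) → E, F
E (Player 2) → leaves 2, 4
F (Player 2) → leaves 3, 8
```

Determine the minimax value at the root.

3

C (Player 2): min(4, 14) = 4
B (Player 1): max(4, 14) = 14
E (Player 2): min(2, 4) = 2
F (Player 2): min(3, 8) = 3
D (Player 1): max(2, 3) = 3
Root (Player 2): min(14, 3) = 3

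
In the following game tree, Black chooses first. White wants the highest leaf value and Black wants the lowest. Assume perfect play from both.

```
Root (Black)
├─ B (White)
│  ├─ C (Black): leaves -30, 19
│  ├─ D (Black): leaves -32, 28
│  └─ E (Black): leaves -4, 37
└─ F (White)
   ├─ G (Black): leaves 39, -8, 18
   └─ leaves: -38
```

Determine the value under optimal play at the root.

-8

C (Black): min(-30, 19) = -30
D (Black): min(-32, 28) = -32
E (Black): min(-4, 37) = -4
B (White): max(-30, -32, -4) = -4
G (Black): min(39, -8, 18) = -8
F (White): max(-8, -38) = -8
Root (Black): min(-4, -8) = -8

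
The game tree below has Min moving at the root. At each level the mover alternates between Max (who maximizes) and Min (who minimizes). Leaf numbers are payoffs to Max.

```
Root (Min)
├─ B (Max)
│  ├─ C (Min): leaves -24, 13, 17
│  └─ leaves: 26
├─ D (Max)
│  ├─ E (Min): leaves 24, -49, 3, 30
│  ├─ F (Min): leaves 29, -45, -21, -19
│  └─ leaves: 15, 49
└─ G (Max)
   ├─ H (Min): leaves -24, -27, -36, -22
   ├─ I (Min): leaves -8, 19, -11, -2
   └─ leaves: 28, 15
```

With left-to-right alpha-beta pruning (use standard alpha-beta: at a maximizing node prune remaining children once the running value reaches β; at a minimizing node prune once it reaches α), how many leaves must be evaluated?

23

C [α=-∞,β=+∞]: v=-24
B [α=-∞,β=+∞]: v=26
E [α=-∞,β=26]: v=-49
F [α=-49,β=26]: v=-45
D [α=-∞,β=26]: v=49
H [α=-∞,β=26]: v=-36
I [α=-36,β=26]: v=-11
G [α=-∞,β=26]: v=28 after child 3 ≥ β → β-cutoff, skip 1
Root [α=-∞,β=+∞]: v=26
Leaves evaluated: 23 of 24.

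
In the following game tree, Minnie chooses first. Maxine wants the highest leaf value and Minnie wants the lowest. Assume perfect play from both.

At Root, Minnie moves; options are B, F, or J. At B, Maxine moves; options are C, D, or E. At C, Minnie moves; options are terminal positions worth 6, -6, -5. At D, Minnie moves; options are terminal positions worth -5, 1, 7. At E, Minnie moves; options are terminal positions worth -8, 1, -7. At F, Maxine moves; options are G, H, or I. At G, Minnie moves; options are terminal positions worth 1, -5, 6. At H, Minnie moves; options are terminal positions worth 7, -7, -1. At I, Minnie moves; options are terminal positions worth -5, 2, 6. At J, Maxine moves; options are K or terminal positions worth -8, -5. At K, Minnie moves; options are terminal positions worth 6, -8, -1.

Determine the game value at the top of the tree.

-5

C (Minnie): min(6, -6, -5) = -6
D (Minnie): min(-5, 1, 7) = -5
E (Minnie): min(-8, 1, -7) = -8
B (Maxine): max(-6, -5, -8) = -5
G (Minnie): min(1, -5, 6) = -5
H (Minnie): min(7, -7, -1) = -7
I (Minnie): min(-5, 2, 6) = -5
F (Maxine): max(-5, -7, -5) = -5
K (Minnie): min(6, -8, -1) = -8
J (Maxine): max(-8, -8, -5) = -5
Root (Minnie): min(-5, -5, -5) = -5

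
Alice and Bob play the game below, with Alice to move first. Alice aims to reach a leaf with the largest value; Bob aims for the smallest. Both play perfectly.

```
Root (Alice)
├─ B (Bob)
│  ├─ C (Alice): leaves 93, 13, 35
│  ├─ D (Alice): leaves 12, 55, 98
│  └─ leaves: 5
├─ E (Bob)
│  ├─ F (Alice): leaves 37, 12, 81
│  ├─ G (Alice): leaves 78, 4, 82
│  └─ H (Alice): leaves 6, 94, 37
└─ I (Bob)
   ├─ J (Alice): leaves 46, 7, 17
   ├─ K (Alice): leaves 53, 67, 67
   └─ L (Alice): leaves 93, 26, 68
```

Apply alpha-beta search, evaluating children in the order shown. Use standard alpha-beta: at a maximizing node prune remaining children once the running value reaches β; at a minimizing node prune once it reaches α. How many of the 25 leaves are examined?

18

C [α=-∞,β=+∞]: v=93
D [α=-∞,β=93]: v=98
B [α=-∞,β=+∞]: v=5
F [α=5,β=+∞]: v=81
G [α=5,β=81]: v=82
H [α=5,β=81]: v=94 after child 2 ≥ β → β-cutoff, skip 1
E [α=5,β=+∞]: v=81
J [α=81,β=+∞]: v=46
I [α=81,β=+∞]: v=46 after child 1 ≤ α → α-cutoff, skip 2
Root [α=-∞,β=+∞]: v=81
Leaves evaluated: 18 of 25.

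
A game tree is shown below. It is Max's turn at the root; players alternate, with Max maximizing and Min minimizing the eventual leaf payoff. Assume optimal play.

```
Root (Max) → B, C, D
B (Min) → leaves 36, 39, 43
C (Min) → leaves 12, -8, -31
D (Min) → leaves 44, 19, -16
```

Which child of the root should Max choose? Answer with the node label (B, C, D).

B

B (Min): min(36, 39, 43) = 36
C (Min): min(12, -8, -31) = -31
D (Min): min(44, 19, -16) = -16
Root (Max): max(36, -31, -16) = 36
Max picks the child with the highest value: B (value 36).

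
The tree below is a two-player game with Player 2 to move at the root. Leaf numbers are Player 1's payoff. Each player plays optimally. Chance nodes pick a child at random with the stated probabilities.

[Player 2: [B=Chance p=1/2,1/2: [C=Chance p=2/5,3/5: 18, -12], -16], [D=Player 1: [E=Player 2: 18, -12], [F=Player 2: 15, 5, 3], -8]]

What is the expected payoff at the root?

C (Chance): 2/5·18 + 3/5·-12 = 0
B (Chance): 1/2·0 + 1/2·-16 = -8
E (Player 2): min(18, -12) = -12
F (Player 2): min(15, 5, 3) = 3
D (Player 1): max(-12, 3, -8) = 3
Root (Player 2): min(-8, 3) = -8

-8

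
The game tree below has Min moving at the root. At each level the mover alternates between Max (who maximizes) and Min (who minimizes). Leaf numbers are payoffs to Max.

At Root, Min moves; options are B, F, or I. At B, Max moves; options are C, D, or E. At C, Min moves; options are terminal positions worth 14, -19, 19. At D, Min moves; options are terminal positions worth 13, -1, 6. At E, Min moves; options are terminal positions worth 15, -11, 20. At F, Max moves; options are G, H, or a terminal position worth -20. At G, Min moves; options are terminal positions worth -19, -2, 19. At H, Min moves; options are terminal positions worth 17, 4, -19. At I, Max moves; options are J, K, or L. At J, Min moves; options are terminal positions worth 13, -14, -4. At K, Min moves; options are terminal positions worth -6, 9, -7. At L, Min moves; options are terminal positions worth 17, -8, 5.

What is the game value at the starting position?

C (Min): min(14, -19, 19) = -19
D (Min): min(13, -1, 6) = -1
E (Min): min(15, -11, 20) = -11
B (Max): max(-19, -1, -11) = -1
G (Min): min(-19, -2, 19) = -19
H (Min): min(17, 4, -19) = -19
F (Max): max(-19, -19, -20) = -19
J (Min): min(13, -14, -4) = -14
K (Min): min(-6, 9, -7) = -7
L (Min): min(17, -8, 5) = -8
I (Max): max(-14, -7, -8) = -7
Root (Min): min(-1, -19, -7) = -19

-19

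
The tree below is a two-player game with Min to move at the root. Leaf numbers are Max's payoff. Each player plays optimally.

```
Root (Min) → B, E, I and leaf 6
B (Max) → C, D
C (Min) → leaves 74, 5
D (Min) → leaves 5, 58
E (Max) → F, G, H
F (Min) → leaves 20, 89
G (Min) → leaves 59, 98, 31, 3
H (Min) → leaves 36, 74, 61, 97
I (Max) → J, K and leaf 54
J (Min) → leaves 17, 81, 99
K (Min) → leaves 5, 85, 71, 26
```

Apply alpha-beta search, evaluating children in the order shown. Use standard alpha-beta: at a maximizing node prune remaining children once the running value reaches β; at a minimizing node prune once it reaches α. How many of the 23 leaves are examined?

9

C [α=-∞,β=+∞]: v=5
D [α=5,β=+∞]: v=5 after child 1 ≤ α → α-cutoff, skip 1
B [α=-∞,β=+∞]: v=5
F [α=-∞,β=5]: v=20
E [α=-∞,β=5]: v=20 after child 1 ≥ β → β-cutoff, skip 2
J [α=-∞,β=5]: v=17
I [α=-∞,β=5]: v=17 after child 1 ≥ β → β-cutoff, skip 2
Root [α=-∞,β=+∞]: v=5
Leaves evaluated: 9 of 23.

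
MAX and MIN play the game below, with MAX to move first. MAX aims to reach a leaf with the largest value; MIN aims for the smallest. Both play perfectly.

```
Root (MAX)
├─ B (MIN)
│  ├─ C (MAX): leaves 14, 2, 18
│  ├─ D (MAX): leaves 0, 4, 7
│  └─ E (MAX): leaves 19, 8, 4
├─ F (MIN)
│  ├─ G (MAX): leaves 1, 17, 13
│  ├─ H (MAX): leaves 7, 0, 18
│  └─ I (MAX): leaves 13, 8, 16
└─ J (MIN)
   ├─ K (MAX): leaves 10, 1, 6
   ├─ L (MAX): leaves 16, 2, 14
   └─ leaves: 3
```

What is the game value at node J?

3

K: max(10, 1, 6) = 10
L: max(16, 2, 14) = 16
J: min(10, 16, 3) = 3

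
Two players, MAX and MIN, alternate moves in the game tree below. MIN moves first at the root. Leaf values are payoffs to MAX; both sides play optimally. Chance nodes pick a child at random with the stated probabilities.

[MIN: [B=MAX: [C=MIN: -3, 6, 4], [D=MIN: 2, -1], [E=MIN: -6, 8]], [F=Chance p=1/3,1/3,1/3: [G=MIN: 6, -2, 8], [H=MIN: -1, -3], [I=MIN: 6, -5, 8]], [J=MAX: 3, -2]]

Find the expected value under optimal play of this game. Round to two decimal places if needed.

C (MIN): min(-3, 6, 4) = -3
D (MIN): min(2, -1) = -1
E (MIN): min(-6, 8) = -6
B (MAX): max(-3, -1, -6) = -1
G (MIN): min(6, -2, 8) = -2
H (MIN): min(-1, -3) = -3
I (MIN): min(6, -5, 8) = -5
F (Chance): 1/3·-2 + 1/3·-3 + 1/3·-5 = -3.33
J (MAX): max(3, -2) = 3
Root (MIN): min(-1, -3.33, 3) = -3.33

-3.33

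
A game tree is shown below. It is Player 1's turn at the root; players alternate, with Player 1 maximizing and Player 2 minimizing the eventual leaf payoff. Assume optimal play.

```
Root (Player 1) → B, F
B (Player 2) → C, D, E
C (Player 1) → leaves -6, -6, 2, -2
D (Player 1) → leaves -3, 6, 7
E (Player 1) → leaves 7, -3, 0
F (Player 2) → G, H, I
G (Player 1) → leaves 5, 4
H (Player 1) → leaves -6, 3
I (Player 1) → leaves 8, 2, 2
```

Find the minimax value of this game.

C (Player 1): max(-6, -6, 2, -2) = 2
D (Player 1): max(-3, 6, 7) = 7
E (Player 1): max(7, -3, 0) = 7
B (Player 2): min(2, 7, 7) = 2
G (Player 1): max(5, 4) = 5
H (Player 1): max(-6, 3) = 3
I (Player 1): max(8, 2, 2) = 8
F (Player 2): min(5, 3, 8) = 3
Root (Player 1): max(2, 3) = 3

3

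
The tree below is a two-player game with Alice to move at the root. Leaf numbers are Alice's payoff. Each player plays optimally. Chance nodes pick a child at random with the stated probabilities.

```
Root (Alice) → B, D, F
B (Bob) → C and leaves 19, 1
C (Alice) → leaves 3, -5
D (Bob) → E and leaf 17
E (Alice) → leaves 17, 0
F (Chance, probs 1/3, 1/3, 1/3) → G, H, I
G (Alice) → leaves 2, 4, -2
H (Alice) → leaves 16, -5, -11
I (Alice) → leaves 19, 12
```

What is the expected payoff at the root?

C (Alice): max(3, -5) = 3
B (Bob): min(3, 19, 1) = 1
E (Alice): max(17, 0) = 17
D (Bob): min(17, 17) = 17
G (Alice): max(2, 4, -2) = 4
H (Alice): max(16, -5, -11) = 16
I (Alice): max(19, 12) = 19
F (Chance): 1/3·4 + 1/3·16 + 1/3·19 = 13
Root (Alice): max(1, 17, 13) = 17

17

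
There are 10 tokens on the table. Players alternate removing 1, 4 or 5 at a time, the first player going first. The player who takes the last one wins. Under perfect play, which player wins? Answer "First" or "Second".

i:   0  1  2  3  4  5  6  7  8  9 10
     L  W  L  W  W  W  W  W  L  W  L
Position 10 is L, so the second player wins.

Second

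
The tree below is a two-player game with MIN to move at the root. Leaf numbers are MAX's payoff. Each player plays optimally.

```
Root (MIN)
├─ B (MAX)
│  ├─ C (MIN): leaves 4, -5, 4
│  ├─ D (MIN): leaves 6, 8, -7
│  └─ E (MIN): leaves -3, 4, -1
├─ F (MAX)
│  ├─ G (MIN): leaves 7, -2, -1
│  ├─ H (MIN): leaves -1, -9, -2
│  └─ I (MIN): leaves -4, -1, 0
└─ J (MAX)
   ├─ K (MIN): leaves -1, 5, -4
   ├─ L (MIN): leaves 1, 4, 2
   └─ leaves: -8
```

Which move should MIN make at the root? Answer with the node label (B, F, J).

C (MIN): min(4, -5, 4) = -5
D (MIN): min(6, 8, -7) = -7
E (MIN): min(-3, 4, -1) = -3
B (MAX): max(-5, -7, -3) = -3
G (MIN): min(7, -2, -1) = -2
H (MIN): min(-1, -9, -2) = -9
I (MIN): min(-4, -1, 0) = -4
F (MAX): max(-2, -9, -4) = -2
K (MIN): min(-1, 5, -4) = -4
L (MIN): min(1, 4, 2) = 1
J (MAX): max(-4, 1, -8) = 1
Root (MIN): min(-3, -2, 1) = -3
MIN picks the child with the lowest value: B (value -3).

B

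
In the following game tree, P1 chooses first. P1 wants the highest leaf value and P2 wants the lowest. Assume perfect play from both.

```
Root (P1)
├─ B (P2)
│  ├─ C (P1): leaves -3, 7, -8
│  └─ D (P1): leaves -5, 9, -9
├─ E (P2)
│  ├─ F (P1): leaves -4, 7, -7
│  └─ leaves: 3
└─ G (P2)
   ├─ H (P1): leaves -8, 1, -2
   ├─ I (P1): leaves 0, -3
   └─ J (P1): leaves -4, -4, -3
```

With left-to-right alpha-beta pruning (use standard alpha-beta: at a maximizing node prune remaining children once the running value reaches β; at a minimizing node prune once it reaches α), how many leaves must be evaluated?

C [α=-∞,β=+∞]: v=7
D [α=-∞,β=7]: v=9 after child 2 ≥ β → β-cutoff, skip 1
B [α=-∞,β=+∞]: v=7
F [α=7,β=+∞]: v=7
E [α=7,β=+∞]: v=7 after child 1 ≤ α → α-cutoff, skip 1
H [α=7,β=+∞]: v=1
G [α=7,β=+∞]: v=1 after child 1 ≤ α → α-cutoff, skip 2
Root [α=-∞,β=+∞]: v=7
Leaves evaluated: 11 of 18.

11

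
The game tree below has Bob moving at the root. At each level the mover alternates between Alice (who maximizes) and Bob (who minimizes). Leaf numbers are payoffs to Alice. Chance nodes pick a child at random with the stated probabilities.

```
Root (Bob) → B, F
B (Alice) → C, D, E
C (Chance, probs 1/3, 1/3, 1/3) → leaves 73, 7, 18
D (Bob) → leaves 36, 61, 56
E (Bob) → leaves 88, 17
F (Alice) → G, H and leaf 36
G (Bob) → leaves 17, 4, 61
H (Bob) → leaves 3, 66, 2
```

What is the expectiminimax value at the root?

C (Chance): 1/3·73 + 1/3·7 + 1/3·18 = 32.67
D (Bob): min(36, 61, 56) = 36
E (Bob): min(88, 17) = 17
B (Alice): max(32.67, 36, 17) = 36
G (Bob): min(17, 4, 61) = 4
H (Bob): min(3, 66, 2) = 2
F (Alice): max(4, 2, 36) = 36
Root (Bob): min(36, 36) = 36

36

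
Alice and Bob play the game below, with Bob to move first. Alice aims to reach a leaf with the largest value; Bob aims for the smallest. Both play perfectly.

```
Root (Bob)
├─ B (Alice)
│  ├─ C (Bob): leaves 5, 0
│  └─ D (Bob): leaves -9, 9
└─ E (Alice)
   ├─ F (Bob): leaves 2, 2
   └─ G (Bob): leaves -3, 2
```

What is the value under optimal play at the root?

C (Bob): min(5, 0) = 0
D (Bob): min(-9, 9) = -9
B (Alice): max(0, -9) = 0
F (Bob): min(2, 2) = 2
G (Bob): min(-3, 2) = -3
E (Alice): max(2, -3) = 2
Root (Bob): min(0, 2) = 0

0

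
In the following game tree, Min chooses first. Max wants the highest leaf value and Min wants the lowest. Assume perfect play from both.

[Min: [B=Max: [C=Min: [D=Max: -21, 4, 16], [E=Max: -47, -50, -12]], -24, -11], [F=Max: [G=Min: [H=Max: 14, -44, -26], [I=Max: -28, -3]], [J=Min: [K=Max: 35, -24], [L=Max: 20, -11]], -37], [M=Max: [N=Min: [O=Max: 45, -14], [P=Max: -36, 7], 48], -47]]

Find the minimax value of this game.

-11

D (Max): max(-21, 4, 16) = 16
E (Max): max(-47, -50, -12) = -12
C (Min): min(16, -12) = -12
B (Max): max(-12, -24, -11) = -11
H (Max): max(14, -44, -26) = 14
I (Max): max(-28, -3) = -3
G (Min): min(14, -3) = -3
K (Max): max(35, -24) = 35
L (Max): max(20, -11) = 20
J (Min): min(35, 20) = 20
F (Max): max(-3, 20, -37) = 20
O (Max): max(45, -14) = 45
P (Max): max(-36, 7) = 7
N (Min): min(45, 7, 48) = 7
M (Max): max(7, -47) = 7
Root (Min): min(-11, 20, 7) = -11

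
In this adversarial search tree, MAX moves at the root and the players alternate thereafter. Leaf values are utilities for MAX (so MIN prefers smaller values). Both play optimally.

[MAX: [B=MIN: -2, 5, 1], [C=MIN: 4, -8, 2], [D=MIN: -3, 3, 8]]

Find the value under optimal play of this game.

B (MIN): min(-2, 5, 1) = -2
C (MIN): min(4, -8, 2) = -8
D (MIN): min(-3, 3, 8) = -3
Root (MAX): max(-2, -8, -3) = -2

-2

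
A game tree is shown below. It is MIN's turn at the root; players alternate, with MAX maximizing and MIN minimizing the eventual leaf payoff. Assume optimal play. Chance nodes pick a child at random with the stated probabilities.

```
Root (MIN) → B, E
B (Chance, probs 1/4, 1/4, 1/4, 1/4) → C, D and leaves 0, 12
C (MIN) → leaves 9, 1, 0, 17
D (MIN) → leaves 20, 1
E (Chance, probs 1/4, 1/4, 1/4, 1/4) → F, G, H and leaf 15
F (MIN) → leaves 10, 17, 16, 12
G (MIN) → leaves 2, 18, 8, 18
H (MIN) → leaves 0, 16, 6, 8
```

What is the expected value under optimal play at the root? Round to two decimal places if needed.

3.25

C (MIN): min(9, 1, 0, 17) = 0
D (MIN): min(20, 1) = 1
B (Chance): 1/4·0 + 1/4·1 + 1/4·0 + 1/4·12 = 3.25
F (MIN): min(10, 17, 16, 12) = 10
G (MIN): min(2, 18, 8, 18) = 2
H (MIN): min(0, 16, 6, 8) = 0
E (Chance): 1/4·10 + 1/4·2 + 1/4·0 + 1/4·15 = 6.75
Root (MIN): min(3.25, 6.75) = 3.25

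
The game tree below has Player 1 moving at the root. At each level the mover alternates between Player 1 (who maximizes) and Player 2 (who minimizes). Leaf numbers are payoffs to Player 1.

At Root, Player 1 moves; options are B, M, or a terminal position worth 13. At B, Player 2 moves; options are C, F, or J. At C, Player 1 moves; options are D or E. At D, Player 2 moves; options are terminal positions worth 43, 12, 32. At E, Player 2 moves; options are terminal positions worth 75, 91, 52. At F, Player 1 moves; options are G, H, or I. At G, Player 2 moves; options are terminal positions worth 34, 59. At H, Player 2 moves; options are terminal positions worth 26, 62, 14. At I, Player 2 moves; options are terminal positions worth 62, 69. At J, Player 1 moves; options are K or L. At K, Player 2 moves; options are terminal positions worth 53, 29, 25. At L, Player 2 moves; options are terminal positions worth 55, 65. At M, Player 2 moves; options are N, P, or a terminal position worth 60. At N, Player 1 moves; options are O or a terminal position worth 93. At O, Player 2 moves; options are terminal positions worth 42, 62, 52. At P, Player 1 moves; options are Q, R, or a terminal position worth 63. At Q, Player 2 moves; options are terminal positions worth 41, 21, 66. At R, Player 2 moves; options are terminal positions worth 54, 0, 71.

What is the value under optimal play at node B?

52

D: min(43, 12, 32) = 12
E: min(75, 91, 52) = 52
C: max(12, 52) = 52
G: min(34, 59) = 34
H: min(26, 62, 14) = 14
I: min(62, 69) = 62
F: max(34, 14, 62) = 62
K: min(53, 29, 25) = 25
L: min(55, 65) = 55
J: max(25, 55) = 55
B: min(52, 62, 55) = 52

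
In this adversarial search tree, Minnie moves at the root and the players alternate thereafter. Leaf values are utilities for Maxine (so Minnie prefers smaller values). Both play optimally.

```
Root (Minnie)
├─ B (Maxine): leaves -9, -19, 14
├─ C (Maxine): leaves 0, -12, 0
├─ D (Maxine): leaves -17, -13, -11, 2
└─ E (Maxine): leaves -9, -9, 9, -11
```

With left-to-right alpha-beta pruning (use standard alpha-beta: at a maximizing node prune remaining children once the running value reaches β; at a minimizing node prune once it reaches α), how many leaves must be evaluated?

13

B [α=-∞,β=+∞]: v=14
C [α=-∞,β=14]: v=0
D [α=-∞,β=0]: v=2
E [α=-∞,β=0]: v=9 after child 3 ≥ β → β-cutoff, skip 1
Root [α=-∞,β=+∞]: v=0
Leaves evaluated: 13 of 14.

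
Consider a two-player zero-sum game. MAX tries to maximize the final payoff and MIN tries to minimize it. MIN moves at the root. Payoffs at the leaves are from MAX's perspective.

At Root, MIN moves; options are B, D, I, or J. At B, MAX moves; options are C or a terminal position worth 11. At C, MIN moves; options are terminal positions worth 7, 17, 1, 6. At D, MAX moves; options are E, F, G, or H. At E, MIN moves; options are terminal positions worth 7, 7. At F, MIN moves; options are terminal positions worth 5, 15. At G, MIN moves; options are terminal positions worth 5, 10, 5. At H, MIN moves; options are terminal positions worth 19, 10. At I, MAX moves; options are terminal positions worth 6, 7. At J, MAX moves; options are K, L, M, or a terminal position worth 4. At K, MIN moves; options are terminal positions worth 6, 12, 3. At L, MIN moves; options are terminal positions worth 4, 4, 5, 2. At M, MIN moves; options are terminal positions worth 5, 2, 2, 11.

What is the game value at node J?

K: min(6, 12, 3) = 3
L: min(4, 4, 5, 2) = 2
M: min(5, 2, 2, 11) = 2
J: max(3, 2, 2, 4) = 4

4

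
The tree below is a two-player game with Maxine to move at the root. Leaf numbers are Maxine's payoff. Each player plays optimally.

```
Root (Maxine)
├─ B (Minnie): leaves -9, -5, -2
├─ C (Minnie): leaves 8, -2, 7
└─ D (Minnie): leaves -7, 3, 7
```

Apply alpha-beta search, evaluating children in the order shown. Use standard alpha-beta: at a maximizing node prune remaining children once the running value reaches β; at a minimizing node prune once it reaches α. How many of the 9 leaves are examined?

7

B [α=-∞,β=+∞]: v=-9
C [α=-9,β=+∞]: v=-2
D [α=-2,β=+∞]: v=-7 after child 1 ≤ α → α-cutoff, skip 2
Root [α=-∞,β=+∞]: v=-2
Leaves evaluated: 7 of 9.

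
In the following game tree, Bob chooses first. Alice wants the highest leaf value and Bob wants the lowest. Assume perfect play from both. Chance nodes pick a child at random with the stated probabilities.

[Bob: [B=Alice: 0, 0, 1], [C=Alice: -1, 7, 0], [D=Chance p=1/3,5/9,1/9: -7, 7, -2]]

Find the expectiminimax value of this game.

1

B (Alice): max(0, 0, 1) = 1
C (Alice): max(-1, 7, 0) = 7
D (Chance): 1/3·-7 + 5/9·7 + 1/9·-2 = 1.33
Root (Bob): min(1, 7, 1.33) = 1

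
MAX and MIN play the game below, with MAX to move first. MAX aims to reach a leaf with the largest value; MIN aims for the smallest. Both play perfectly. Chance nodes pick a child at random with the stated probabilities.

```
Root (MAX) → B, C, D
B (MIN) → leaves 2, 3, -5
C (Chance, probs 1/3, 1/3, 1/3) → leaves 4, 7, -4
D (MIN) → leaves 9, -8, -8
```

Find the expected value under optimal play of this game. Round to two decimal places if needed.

2.33

B (MIN): min(2, 3, -5) = -5
C (Chance): 1/3·4 + 1/3·7 + 1/3·-4 = 2.33
D (MIN): min(9, -8, -8) = -8
Root (MAX): max(-5, 2.33, -8) = 2.33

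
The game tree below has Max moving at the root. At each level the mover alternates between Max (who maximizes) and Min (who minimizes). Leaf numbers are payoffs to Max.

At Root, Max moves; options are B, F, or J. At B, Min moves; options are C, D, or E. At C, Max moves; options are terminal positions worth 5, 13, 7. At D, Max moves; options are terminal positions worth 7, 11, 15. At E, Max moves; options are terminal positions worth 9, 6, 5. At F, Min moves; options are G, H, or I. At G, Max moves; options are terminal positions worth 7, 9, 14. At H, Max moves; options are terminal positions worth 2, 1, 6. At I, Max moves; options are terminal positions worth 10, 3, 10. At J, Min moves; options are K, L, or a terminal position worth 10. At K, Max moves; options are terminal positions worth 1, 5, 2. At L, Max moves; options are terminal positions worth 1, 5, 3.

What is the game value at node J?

K: max(1, 5, 2) = 5
L: max(1, 5, 3) = 5
J: min(5, 5, 10) = 5

5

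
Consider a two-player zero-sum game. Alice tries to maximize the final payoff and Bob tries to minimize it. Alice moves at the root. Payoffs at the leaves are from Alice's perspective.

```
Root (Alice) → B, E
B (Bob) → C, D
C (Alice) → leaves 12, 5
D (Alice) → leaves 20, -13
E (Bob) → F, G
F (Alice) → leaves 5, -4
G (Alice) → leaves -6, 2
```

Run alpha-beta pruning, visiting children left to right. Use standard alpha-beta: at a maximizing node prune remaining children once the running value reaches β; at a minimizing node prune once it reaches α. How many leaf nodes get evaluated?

C [α=-∞,β=+∞]: v=12
D [α=-∞,β=12]: v=20 after child 1 ≥ β → β-cutoff, skip 1
B [α=-∞,β=+∞]: v=12
F [α=12,β=+∞]: v=5
E [α=12,β=+∞]: v=5 after child 1 ≤ α → α-cutoff, skip 1
Root [α=-∞,β=+∞]: v=12
Leaves evaluated: 5 of 8.

5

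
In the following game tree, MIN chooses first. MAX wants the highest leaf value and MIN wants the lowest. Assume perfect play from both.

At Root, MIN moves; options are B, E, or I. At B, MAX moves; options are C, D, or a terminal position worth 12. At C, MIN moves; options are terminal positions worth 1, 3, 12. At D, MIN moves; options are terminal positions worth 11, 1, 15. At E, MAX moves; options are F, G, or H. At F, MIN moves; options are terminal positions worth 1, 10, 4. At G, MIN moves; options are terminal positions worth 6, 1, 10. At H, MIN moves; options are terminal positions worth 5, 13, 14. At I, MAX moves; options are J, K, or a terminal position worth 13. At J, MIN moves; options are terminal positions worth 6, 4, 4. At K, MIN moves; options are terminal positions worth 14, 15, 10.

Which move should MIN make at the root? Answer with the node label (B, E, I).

E

C (MIN): min(1, 3, 12) = 1
D (MIN): min(11, 1, 15) = 1
B (MAX): max(1, 1, 12) = 12
F (MIN): min(1, 10, 4) = 1
G (MIN): min(6, 1, 10) = 1
H (MIN): min(5, 13, 14) = 5
E (MAX): max(1, 1, 5) = 5
J (MIN): min(6, 4, 4) = 4
K (MIN): min(14, 15, 10) = 10
I (MAX): max(4, 10, 13) = 13
Root (MIN): min(12, 5, 13) = 5
MIN picks the child with the lowest value: E (value 5).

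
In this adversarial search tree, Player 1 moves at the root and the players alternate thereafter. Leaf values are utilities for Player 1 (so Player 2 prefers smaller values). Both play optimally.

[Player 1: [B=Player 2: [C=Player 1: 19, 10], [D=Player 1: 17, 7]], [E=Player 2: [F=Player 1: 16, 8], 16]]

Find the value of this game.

C (Player 1): max(19, 10) = 19
D (Player 1): max(17, 7) = 17
B (Player 2): min(19, 17) = 17
F (Player 1): max(16, 8) = 16
E (Player 2): min(16, 16) = 16
Root (Player 1): max(17, 16) = 17

17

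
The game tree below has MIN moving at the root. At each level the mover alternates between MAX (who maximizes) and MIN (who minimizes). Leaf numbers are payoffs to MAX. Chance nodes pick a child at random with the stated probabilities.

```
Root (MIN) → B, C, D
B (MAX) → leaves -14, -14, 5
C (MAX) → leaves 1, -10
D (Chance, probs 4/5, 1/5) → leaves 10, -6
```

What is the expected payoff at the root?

B (MAX): max(-14, -14, 5) = 5
C (MAX): max(1, -10) = 1
D (Chance): 4/5·10 + 1/5·-6 = 6.8
Root (MIN): min(5, 1, 6.8) = 1

1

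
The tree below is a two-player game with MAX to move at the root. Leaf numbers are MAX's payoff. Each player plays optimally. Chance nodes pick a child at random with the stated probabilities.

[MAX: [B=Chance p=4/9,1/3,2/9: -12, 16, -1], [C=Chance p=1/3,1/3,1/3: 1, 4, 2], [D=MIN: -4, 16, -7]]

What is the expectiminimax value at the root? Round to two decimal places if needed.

2.33

B (Chance): 4/9·-12 + 1/3·16 + 2/9·-1 = -0.22
C (Chance): 1/3·1 + 1/3·4 + 1/3·2 = 2.33
D (MIN): min(-4, 16, -7) = -7
Root (MAX): max(-0.22, 2.33, -7) = 2.33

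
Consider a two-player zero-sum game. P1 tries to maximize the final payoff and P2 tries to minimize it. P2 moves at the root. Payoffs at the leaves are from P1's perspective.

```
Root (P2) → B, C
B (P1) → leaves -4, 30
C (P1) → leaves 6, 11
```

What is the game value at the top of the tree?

B (P1): max(-4, 30) = 30
C (P1): max(6, 11) = 11
Root (P2): min(30, 11) = 11

11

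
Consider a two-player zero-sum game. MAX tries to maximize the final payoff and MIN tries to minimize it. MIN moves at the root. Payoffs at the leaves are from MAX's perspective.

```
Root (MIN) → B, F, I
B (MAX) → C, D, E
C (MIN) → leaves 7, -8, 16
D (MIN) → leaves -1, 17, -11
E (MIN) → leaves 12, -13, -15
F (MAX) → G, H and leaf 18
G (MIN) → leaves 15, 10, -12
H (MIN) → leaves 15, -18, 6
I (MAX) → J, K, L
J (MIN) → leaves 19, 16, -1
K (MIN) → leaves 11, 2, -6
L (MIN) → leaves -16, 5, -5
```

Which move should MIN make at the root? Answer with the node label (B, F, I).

C (MIN): min(7, -8, 16) = -8
D (MIN): min(-1, 17, -11) = -11
E (MIN): min(12, -13, -15) = -15
B (MAX): max(-8, -11, -15) = -8
G (MIN): min(15, 10, -12) = -12
H (MIN): min(15, -18, 6) = -18
F (MAX): max(-12, -18, 18) = 18
J (MIN): min(19, 16, -1) = -1
K (MIN): min(11, 2, -6) = -6
L (MIN): min(-16, 5, -5) = -16
I (MAX): max(-1, -6, -16) = -1
Root (MIN): min(-8, 18, -1) = -8
MIN picks the child with the lowest value: B (value -8).

B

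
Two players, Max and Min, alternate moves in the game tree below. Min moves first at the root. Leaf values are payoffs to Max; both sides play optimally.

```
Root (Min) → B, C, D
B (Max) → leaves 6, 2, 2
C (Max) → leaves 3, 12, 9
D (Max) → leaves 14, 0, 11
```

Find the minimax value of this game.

6

B (Max): max(6, 2, 2) = 6
C (Max): max(3, 12, 9) = 12
D (Max): max(14, 0, 11) = 14
Root (Min): min(6, 12, 14) = 6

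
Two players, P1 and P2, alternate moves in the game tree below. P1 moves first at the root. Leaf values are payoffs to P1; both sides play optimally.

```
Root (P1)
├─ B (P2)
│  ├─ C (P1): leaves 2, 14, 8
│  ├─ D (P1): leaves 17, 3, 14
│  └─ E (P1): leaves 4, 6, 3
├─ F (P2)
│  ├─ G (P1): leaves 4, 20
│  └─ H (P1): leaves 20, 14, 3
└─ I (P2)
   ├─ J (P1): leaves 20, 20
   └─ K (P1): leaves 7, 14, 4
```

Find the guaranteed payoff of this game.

20

C (P1): max(2, 14, 8) = 14
D (P1): max(17, 3, 14) = 17
E (P1): max(4, 6, 3) = 6
B (P2): min(14, 17, 6) = 6
G (P1): max(4, 20) = 20
H (P1): max(20, 14, 3) = 20
F (P2): min(20, 20) = 20
J (P1): max(20, 20) = 20
K (P1): max(7, 14, 4) = 14
I (P2): min(20, 14) = 14
Root (P1): max(6, 20, 14) = 20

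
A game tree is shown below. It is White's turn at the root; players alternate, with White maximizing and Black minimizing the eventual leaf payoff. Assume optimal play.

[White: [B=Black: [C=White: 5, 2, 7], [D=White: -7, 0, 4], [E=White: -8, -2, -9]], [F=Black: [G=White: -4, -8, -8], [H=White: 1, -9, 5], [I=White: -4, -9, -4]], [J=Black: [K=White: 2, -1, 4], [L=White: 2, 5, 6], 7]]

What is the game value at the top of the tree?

4

C (White): max(5, 2, 7) = 7
D (White): max(-7, 0, 4) = 4
E (White): max(-8, -2, -9) = -2
B (Black): min(7, 4, -2) = -2
G (White): max(-4, -8, -8) = -4
H (White): max(1, -9, 5) = 5
I (White): max(-4, -9, -4) = -4
F (Black): min(-4, 5, -4) = -4
K (White): max(2, -1, 4) = 4
L (White): max(2, 5, 6) = 6
J (Black): min(4, 6, 7) = 4
Root (White): max(-2, -4, 4) = 4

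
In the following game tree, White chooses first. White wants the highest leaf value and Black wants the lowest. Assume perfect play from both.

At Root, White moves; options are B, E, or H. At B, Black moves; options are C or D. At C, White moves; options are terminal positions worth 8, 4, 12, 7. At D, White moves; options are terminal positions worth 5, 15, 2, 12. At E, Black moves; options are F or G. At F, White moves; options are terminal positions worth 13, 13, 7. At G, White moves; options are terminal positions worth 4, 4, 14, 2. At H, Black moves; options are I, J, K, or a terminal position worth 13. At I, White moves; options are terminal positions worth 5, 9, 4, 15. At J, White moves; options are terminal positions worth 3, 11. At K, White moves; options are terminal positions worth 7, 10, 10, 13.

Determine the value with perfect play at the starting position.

C (White): max(8, 4, 12, 7) = 12
D (White): max(5, 15, 2, 12) = 15
B (Black): min(12, 15) = 12
F (White): max(13, 13, 7) = 13
G (White): max(4, 4, 14, 2) = 14
E (Black): min(13, 14) = 13
I (White): max(5, 9, 4, 15) = 15
J (White): max(3, 11) = 11
K (White): max(7, 10, 10, 13) = 13
H (Black): min(15, 11, 13, 13) = 11
Root (White): max(12, 13, 11) = 13

13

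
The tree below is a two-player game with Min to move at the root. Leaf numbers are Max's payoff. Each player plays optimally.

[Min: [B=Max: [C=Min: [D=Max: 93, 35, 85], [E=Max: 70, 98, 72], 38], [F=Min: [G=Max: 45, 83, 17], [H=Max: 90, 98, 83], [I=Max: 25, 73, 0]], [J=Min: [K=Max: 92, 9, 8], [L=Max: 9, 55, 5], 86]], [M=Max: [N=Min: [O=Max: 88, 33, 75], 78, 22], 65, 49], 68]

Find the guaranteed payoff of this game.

D (Max): max(93, 35, 85) = 93
E (Max): max(70, 98, 72) = 98
C (Min): min(93, 98, 38) = 38
G (Max): max(45, 83, 17) = 83
H (Max): max(90, 98, 83) = 98
I (Max): max(25, 73, 0) = 73
F (Min): min(83, 98, 73) = 73
K (Max): max(92, 9, 8) = 92
L (Max): max(9, 55, 5) = 55
J (Min): min(92, 55, 86) = 55
B (Max): max(38, 73, 55) = 73
O (Max): max(88, 33, 75) = 88
N (Min): min(88, 78, 22) = 22
M (Max): max(22, 65, 49) = 65
Root (Min): min(73, 65, 68) = 65

65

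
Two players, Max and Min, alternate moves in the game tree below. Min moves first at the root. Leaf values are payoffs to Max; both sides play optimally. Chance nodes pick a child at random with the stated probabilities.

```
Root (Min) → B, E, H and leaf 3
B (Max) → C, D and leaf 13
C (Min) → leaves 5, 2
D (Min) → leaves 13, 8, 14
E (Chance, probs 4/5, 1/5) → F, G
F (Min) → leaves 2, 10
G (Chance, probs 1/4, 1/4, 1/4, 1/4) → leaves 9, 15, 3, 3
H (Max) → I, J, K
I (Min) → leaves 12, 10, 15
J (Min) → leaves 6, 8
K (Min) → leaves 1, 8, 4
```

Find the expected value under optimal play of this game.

C (Min): min(5, 2) = 2
D (Min): min(13, 8, 14) = 8
B (Max): max(2, 8, 13) = 13
F (Min): min(2, 10) = 2
G (Chance): 1/4·9 + 1/4·15 + 1/4·3 + 1/4·3 = 7.5
E (Chance): 4/5·2 + 1/5·7.5 = 3.1
I (Min): min(12, 10, 15) = 10
J (Min): min(6, 8) = 6
K (Min): min(1, 8, 4) = 1
H (Max): max(10, 6, 1) = 10
Root (Min): min(13, 3.1, 10, 3) = 3

3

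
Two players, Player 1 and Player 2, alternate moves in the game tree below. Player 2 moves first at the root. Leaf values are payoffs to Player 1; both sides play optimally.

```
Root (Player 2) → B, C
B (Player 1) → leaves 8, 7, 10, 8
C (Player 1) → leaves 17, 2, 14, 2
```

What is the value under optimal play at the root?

B (Player 1): max(8, 7, 10, 8) = 10
C (Player 1): max(17, 2, 14, 2) = 17
Root (Player 2): min(10, 17) = 10

10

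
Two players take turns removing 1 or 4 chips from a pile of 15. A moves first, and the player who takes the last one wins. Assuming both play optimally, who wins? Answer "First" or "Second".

i:   0  1  2  3  4  5  6  7  8  9 10 11 12 13 14 15
     L  W  L  W  W  L  W  L  W  W  L  W  L  W  W  L
Position 15 is L, so the second player wins.

Second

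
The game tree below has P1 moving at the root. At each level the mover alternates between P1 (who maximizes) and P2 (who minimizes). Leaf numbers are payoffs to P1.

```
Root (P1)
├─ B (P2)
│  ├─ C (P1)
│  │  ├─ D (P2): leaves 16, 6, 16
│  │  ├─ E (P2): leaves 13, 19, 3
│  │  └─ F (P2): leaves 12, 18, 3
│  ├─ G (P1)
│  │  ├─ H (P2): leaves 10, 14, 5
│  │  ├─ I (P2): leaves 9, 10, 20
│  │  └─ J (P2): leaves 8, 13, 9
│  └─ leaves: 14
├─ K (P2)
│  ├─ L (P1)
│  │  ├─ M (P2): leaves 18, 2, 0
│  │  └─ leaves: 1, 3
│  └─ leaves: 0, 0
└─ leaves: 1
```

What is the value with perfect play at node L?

M: min(18, 2, 0) = 0
L: max(0, 1, 3) = 3

3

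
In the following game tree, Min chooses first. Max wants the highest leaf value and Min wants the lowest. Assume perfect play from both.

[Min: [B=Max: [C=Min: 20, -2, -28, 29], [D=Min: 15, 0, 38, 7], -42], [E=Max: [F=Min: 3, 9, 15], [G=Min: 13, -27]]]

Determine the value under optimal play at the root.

0

C (Min): min(20, -2, -28, 29) = -28
D (Min): min(15, 0, 38, 7) = 0
B (Max): max(-28, 0, -42) = 0
F (Min): min(3, 9, 15) = 3
G (Min): min(13, -27) = -27
E (Max): max(3, -27) = 3
Root (Min): min(0, 3) = 0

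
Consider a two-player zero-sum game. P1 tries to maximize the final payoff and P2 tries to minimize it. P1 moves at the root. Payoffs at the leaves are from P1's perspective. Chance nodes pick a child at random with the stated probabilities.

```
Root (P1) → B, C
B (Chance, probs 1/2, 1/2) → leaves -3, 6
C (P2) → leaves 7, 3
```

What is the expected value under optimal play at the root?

3

B (Chance): 1/2·-3 + 1/2·6 = 1.5
C (P2): min(7, 3) = 3
Root (P1): max(1.5, 3) = 3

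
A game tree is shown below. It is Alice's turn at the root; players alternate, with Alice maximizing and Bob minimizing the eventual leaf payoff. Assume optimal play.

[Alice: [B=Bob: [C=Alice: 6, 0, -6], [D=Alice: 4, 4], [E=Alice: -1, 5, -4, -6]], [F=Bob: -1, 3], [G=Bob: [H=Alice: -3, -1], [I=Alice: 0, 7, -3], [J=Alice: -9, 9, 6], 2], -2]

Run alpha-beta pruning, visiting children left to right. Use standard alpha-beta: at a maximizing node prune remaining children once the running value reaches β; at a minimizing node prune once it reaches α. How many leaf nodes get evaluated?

11

C [α=-∞,β=+∞]: v=6
D [α=-∞,β=6]: v=4
E [α=-∞,β=4]: v=5 after child 2 ≥ β → β-cutoff, skip 2
B [α=-∞,β=+∞]: v=4
F [α=4,β=+∞]: v=-1 after child 1 ≤ α → α-cutoff, skip 1
H [α=4,β=+∞]: v=-1
G [α=4,β=+∞]: v=-1 after child 1 ≤ α → α-cutoff, skip 3
Root [α=-∞,β=+∞]: v=4
Leaves evaluated: 11 of 21.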